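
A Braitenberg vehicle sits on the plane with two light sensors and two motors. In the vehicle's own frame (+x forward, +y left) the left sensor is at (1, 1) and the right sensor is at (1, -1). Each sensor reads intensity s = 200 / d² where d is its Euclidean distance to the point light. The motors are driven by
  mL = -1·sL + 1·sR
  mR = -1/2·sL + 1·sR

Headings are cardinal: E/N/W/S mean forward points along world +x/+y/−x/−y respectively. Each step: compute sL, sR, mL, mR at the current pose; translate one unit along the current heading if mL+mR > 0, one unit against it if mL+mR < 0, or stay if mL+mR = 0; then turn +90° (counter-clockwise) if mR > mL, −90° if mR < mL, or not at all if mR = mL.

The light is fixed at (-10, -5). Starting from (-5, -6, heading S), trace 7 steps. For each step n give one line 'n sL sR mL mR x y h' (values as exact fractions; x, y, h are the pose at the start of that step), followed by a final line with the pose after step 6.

0 5 10 5 15/2 -5 -6 S
1 200/37 40/9 -320/333 580/333 -5 -7 E
2 100/13 4 -48/13 2/13 -4 -7 N
3 200/41 200/29 2400/1189 5300/1189 -4 -8 W
4 50/13 25/4 125/52 225/52 -5 -8 S
5 40/9 200/61 -640/549 580/549 -5 -9 E
6 100/9 100/17 -800/153 50/153 -6 -9 N
final -6 -10 W

n=0: pose=(-5,-6,S); sL=5, sR=10; mL=5, mR=15/2; mL+mR=25/2 → advance +1; mR−mL=5/2 → turn +1·90°
n=1: pose=(-5,-7,E); sL=200/37, sR=40/9; mL=-320/333, mR=580/333; mL+mR=260/333 → advance +1; mR−mL=100/37 → turn +1·90°
n=2: pose=(-4,-7,N); sL=100/13, sR=4; mL=-48/13, mR=2/13; mL+mR=-46/13 → advance -1; mR−mL=50/13 → turn +1·90°
n=3: pose=(-4,-8,W); sL=200/41, sR=200/29; mL=2400/1189, mR=5300/1189; mL+mR=7700/1189 → advance +1; mR−mL=100/41 → turn +1·90°
n=4: pose=(-5,-8,S); sL=50/13, sR=25/4; mL=125/52, mR=225/52; mL+mR=175/26 → advance +1; mR−mL=25/13 → turn +1·90°
n=5: pose=(-5,-9,E); sL=40/9, sR=200/61; mL=-640/549, mR=580/549; mL+mR=-20/183 → advance -1; mR−mL=20/9 → turn +1·90°
n=6: pose=(-6,-9,N); sL=100/9, sR=100/17; mL=-800/153, mR=50/153; mL+mR=-250/51 → advance -1; mR−mL=50/9 → turn +1·90°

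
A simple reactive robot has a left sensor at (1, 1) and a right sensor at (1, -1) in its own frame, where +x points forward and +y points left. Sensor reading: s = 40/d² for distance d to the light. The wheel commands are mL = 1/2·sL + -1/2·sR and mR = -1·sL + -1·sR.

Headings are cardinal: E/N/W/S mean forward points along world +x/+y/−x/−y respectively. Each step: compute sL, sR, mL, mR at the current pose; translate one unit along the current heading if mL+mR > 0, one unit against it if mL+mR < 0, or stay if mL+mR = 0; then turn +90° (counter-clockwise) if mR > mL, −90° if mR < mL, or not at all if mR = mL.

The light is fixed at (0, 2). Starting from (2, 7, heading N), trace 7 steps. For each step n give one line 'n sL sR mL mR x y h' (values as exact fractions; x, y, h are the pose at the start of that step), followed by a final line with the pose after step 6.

0 40/37 8/9 32/333 -656/333 2 7 N
1 20/17 20/9 -80/153 -520/153 2 6 E
2 40/13 40/9 -80/117 -880/117 1 6 S
3 5/2 10/9 25/36 -65/18 1 7 W
4 40/37 8/9 32/333 -656/333 2 7 N
5 20/17 20/9 -80/153 -520/153 2 6 E
6 40/13 40/9 -80/117 -880/117 1 6 S
final 1 7 W

n=0: pose=(2,7,N); sL=40/37, sR=8/9; mL=32/333, mR=-656/333; mL+mR=-208/111 → advance -1; mR−mL=-688/333 → turn -1·90°
n=1: pose=(2,6,E); sL=20/17, sR=20/9; mL=-80/153, mR=-520/153; mL+mR=-200/51 → advance -1; mR−mL=-440/153 → turn -1·90°
n=2: pose=(1,6,S); sL=40/13, sR=40/9; mL=-80/117, mR=-880/117; mL+mR=-320/39 → advance -1; mR−mL=-800/117 → turn -1·90°
n=3: pose=(1,7,W); sL=5/2, sR=10/9; mL=25/36, mR=-65/18; mL+mR=-35/12 → advance -1; mR−mL=-155/36 → turn -1·90°
n=4: pose=(2,7,N); sL=40/37, sR=8/9; mL=32/333, mR=-656/333; mL+mR=-208/111 → advance -1; mR−mL=-688/333 → turn -1·90°
n=5: pose=(2,6,E); sL=20/17, sR=20/9; mL=-80/153, mR=-520/153; mL+mR=-200/51 → advance -1; mR−mL=-440/153 → turn -1·90°
n=6: pose=(1,6,S); sL=40/13, sR=40/9; mL=-80/117, mR=-880/117; mL+mR=-320/39 → advance -1; mR−mL=-800/117 → turn -1·90°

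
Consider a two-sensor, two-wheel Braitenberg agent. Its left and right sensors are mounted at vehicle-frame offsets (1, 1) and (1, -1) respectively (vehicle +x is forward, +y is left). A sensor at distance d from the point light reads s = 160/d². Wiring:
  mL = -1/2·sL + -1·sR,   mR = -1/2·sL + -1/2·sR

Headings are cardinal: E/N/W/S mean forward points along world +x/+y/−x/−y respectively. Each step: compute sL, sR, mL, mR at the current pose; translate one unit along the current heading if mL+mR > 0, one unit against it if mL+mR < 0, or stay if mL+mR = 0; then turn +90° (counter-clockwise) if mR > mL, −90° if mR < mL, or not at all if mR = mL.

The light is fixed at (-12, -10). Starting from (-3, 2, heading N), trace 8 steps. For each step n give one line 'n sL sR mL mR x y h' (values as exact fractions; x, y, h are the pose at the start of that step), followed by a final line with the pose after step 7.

n=0: pose=(-3,2,N); sL=160/233, sR=160/269; mL=-58800/62677, mR=-40160/62677; mL+mR=-98960/62677 → advance -1; mR−mL=80/269 → turn +1·90°
n=1: pose=(-3,1,W); sL=40/41, sR=10/13; mL=-670/533, mR=-465/533; mL+mR=-1135/533 → advance -1; mR−mL=5/13 → turn +1·90°
n=2: pose=(-2,1,S); sL=160/221, sR=160/181; mL=-49840/40001, mR=-32160/40001; mL+mR=-82000/40001 → advance -1; mR−mL=80/181 → turn +1·90°
n=3: pose=(-2,2,E); sL=16/29, sR=80/121; mL=-3288/3509, mR=-2128/3509; mL+mR=-5416/3509 → advance -1; mR−mL=40/121 → turn +1·90°
n=4: pose=(-3,2,N); sL=160/233, sR=160/269; mL=-58800/62677, mR=-40160/62677; mL+mR=-98960/62677 → advance -1; mR−mL=80/269 → turn +1·90°
n=5: pose=(-3,1,W); sL=40/41, sR=10/13; mL=-670/533, mR=-465/533; mL+mR=-1135/533 → advance -1; mR−mL=5/13 → turn +1·90°
n=6: pose=(-2,1,S); sL=160/221, sR=160/181; mL=-49840/40001, mR=-32160/40001; mL+mR=-82000/40001 → advance -1; mR−mL=80/181 → turn +1·90°
n=7: pose=(-2,2,E); sL=16/29, sR=80/121; mL=-3288/3509, mR=-2128/3509; mL+mR=-5416/3509 → advance -1; mR−mL=40/121 → turn +1·90°

0 160/233 160/269 -58800/62677 -40160/62677 -3 2 N
1 40/41 10/13 -670/533 -465/533 -3 1 W
2 160/221 160/181 -49840/40001 -32160/40001 -2 1 S
3 16/29 80/121 -3288/3509 -2128/3509 -2 2 E
4 160/233 160/269 -58800/62677 -40160/62677 -3 2 N
5 40/41 10/13 -670/533 -465/533 -3 1 W
6 160/221 160/181 -49840/40001 -32160/40001 -2 1 S
7 16/29 80/121 -3288/3509 -2128/3509 -2 2 E
final -3 2 N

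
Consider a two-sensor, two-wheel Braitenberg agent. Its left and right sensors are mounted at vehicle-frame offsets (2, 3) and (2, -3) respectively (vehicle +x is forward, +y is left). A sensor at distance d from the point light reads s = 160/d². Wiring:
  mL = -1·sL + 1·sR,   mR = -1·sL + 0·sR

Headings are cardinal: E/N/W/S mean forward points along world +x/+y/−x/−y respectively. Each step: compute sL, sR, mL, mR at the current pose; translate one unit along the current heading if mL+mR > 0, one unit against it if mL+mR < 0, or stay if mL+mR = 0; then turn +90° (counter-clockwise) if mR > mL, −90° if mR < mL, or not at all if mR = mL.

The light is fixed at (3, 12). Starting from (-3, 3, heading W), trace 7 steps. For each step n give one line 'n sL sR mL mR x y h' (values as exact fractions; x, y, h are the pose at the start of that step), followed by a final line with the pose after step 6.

0 10/13 8/5 54/65 -10/13 -3 3 W
1 160/149 32/13 2688/1937 -160/149 -4 3 N
2 16/5 80/73 -768/365 -16/5 -4 4 E
3 32/25 160/221 -3072/5525 -32/25 -5 4 S
4 4/5 40/29 84/145 -4/5 -5 5 W
5 32/25 160/41 2688/1025 -32/25 -4 5 N
6 80/17 80/53 -2880/901 -80/17 -4 6 E
final -5 6 S

n=0: pose=(-3,3,W); sL=10/13, sR=8/5; mL=54/65, mR=-10/13; mL+mR=4/65 → advance +1; mR−mL=-8/5 → turn -1·90°
n=1: pose=(-4,3,N); sL=160/149, sR=32/13; mL=2688/1937, mR=-160/149; mL+mR=608/1937 → advance +1; mR−mL=-32/13 → turn -1·90°
n=2: pose=(-4,4,E); sL=16/5, sR=80/73; mL=-768/365, mR=-16/5; mL+mR=-1936/365 → advance -1; mR−mL=-80/73 → turn -1·90°
n=3: pose=(-5,4,S); sL=32/25, sR=160/221; mL=-3072/5525, mR=-32/25; mL+mR=-10144/5525 → advance -1; mR−mL=-160/221 → turn -1·90°
n=4: pose=(-5,5,W); sL=4/5, sR=40/29; mL=84/145, mR=-4/5; mL+mR=-32/145 → advance -1; mR−mL=-40/29 → turn -1·90°
n=5: pose=(-4,5,N); sL=32/25, sR=160/41; mL=2688/1025, mR=-32/25; mL+mR=1376/1025 → advance +1; mR−mL=-160/41 → turn -1·90°
n=6: pose=(-4,6,E); sL=80/17, sR=80/53; mL=-2880/901, mR=-80/17; mL+mR=-7120/901 → advance -1; mR−mL=-80/53 → turn -1·90°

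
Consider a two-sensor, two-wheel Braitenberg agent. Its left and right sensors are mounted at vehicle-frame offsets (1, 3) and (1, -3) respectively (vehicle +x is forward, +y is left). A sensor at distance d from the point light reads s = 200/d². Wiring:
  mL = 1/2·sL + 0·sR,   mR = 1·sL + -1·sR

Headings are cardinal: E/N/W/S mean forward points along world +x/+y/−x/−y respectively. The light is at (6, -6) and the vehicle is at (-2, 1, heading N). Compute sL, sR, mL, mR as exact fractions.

left sensor world pos  = (-5, 2); dL² = 185
right sensor world pos = (1, 2); dR² = 89
sL = 200/185 = 40/37
sR = 200/89 = 200/89
mL = 1/2·sL + 0·sR = 20/37
mR = 1·sL + -1·sR = -3840/3293

40/37 200/89 20/37 -3840/3293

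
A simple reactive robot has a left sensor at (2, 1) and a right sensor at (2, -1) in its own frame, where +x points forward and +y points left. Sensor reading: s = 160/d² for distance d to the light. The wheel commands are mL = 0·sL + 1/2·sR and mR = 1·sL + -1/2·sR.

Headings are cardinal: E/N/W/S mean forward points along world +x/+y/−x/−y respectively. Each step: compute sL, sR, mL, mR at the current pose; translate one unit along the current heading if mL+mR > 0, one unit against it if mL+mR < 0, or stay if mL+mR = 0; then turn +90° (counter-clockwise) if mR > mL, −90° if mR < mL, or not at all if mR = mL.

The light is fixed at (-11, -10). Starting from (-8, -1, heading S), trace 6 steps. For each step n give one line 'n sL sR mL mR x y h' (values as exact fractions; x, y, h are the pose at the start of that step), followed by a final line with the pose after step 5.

n=0: pose=(-8,-1,S); sL=32/13, sR=160/53; mL=80/53, mR=656/689; mL+mR=32/13 → advance +1; mR−mL=-384/689 → turn -1·90°
n=1: pose=(-8,-2,W); sL=16/5, sR=80/41; mL=40/41, mR=456/205; mL+mR=16/5 → advance +1; mR−mL=256/205 → turn +1·90°
n=2: pose=(-9,-2,S); sL=32/9, sR=160/37; mL=80/37, mR=464/333; mL+mR=32/9 → advance +1; mR−mL=-256/333 → turn -1·90°
n=3: pose=(-9,-3,W); sL=40/9, sR=5/2; mL=5/4, mR=115/36; mL+mR=40/9 → advance +1; mR−mL=35/18 → turn +1·90°
n=4: pose=(-10,-3,S); sL=160/29, sR=32/5; mL=16/5, mR=336/145; mL+mR=160/29 → advance +1; mR−mL=-128/145 → turn -1·90°
n=5: pose=(-10,-4,W); sL=80/13, sR=16/5; mL=8/5, mR=296/65; mL+mR=80/13 → advance +1; mR−mL=192/65 → turn +1·90°

0 32/13 160/53 80/53 656/689 -8 -1 S
1 16/5 80/41 40/41 456/205 -8 -2 W
2 32/9 160/37 80/37 464/333 -9 -2 S
3 40/9 5/2 5/4 115/36 -9 -3 W
4 160/29 32/5 16/5 336/145 -10 -3 S
5 80/13 16/5 8/5 296/65 -10 -4 W
final -11 -4 S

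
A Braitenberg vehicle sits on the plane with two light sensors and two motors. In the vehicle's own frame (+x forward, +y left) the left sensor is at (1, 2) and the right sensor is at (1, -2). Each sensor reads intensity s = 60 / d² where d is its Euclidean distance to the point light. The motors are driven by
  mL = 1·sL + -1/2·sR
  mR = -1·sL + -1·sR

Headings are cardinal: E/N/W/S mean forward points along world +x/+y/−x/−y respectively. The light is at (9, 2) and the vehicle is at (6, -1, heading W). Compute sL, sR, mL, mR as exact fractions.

left sensor world pos  = (5, -3); dL² = 41
right sensor world pos = (5, 1); dR² = 17
sL = 60/41 = 60/41
sR = 60/17 = 60/17
mL = 1·sL + -1/2·sR = -210/697
mR = -1·sL + -1·sR = -3480/697

60/41 60/17 -210/697 -3480/697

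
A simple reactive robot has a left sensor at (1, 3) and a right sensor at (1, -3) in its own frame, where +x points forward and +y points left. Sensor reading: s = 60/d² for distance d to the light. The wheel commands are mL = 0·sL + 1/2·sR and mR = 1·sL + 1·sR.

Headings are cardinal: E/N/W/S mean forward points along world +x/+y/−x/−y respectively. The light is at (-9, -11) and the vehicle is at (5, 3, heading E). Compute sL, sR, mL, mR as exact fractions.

30/257 30/173 15/173 12900/44461

left sensor world pos  = (6, 6); dL² = 514
right sensor world pos = (6, 0); dR² = 346
sL = 60/514 = 30/257
sR = 60/346 = 30/173
mL = 0·sL + 1/2·sR = 15/173
mR = 1·sL + 1·sR = 12900/44461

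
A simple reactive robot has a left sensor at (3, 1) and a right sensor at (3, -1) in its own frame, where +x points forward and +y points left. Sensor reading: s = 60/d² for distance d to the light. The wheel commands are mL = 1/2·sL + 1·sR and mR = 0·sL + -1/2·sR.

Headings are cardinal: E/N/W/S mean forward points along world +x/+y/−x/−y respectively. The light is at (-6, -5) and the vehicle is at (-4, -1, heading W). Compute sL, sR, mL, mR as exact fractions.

left sensor world pos  = (-7, -2); dL² = 10
right sensor world pos = (-7, 0); dR² = 26
sL = 60/10 = 6
sR = 60/26 = 30/13
mL = 1/2·sL + 1·sR = 69/13
mR = 0·sL + -1/2·sR = -15/13

6 30/13 69/13 -15/13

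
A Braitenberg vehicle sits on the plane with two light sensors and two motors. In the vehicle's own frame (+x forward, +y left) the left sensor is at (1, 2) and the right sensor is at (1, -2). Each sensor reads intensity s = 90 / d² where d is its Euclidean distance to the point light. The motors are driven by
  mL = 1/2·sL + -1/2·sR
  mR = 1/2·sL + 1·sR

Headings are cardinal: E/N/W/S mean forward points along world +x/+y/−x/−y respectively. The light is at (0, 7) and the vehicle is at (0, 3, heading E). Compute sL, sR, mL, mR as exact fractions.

18 90/37 288/37 423/37

left sensor world pos  = (1, 5); dL² = 5
right sensor world pos = (1, 1); dR² = 37
sL = 90/5 = 18
sR = 90/37 = 90/37
mL = 1/2·sL + -1/2·sR = 288/37
mR = 1/2·sL + 1·sR = 423/37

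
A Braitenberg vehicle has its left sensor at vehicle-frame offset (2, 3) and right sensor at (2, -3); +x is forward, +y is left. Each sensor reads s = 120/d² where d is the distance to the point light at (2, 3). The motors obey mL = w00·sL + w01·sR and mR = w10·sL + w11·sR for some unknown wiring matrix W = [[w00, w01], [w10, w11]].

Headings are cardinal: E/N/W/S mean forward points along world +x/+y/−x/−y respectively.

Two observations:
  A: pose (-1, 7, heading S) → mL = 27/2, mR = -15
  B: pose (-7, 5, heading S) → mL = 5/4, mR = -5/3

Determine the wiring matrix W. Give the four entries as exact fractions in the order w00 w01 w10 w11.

obs A: pose=(-1,7,S) → sL=30, sR=3, mL=27/2, mR=-15
obs B: pose=(-7,5,S) → sL=10/3, sR=5/6, mL=5/4, mR=-5/3
sensor matrix S = [[30, 3], [10/3, 5/6]]; det S = 15
solve [mL_A; mL_B] = S·[w00; w01] and [mR_A; mR_B] = S·[w10; w11]:
  w00 = 1/2, w01 = -1/2, w10 = -1/2, w11 = 0

1/2 -1/2 -1/2 0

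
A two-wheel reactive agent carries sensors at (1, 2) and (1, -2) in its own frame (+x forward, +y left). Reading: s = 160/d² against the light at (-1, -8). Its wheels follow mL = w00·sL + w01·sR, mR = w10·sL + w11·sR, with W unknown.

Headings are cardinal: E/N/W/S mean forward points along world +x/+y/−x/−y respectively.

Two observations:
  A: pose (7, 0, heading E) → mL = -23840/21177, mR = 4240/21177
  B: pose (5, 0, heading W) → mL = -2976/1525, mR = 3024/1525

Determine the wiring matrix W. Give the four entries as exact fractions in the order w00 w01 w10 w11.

-1/2 -1/2 1 -1/2

obs A: pose=(7,0,E) → sL=160/181, sR=160/117, mL=-23840/21177, mR=4240/21177
obs B: pose=(5,0,W) → sL=160/61, sR=32/25, mL=-2976/1525, mR=3024/1525
sensor matrix S = [[160/181, 160/117], [160/61, 32/25]]; det S = -15859712/6458985
solve [mL_A; mL_B] = S·[w00; w01] and [mR_A; mR_B] = S·[w10; w11]:
  w00 = -1/2, w01 = -1/2, w10 = 1, w11 = -1/2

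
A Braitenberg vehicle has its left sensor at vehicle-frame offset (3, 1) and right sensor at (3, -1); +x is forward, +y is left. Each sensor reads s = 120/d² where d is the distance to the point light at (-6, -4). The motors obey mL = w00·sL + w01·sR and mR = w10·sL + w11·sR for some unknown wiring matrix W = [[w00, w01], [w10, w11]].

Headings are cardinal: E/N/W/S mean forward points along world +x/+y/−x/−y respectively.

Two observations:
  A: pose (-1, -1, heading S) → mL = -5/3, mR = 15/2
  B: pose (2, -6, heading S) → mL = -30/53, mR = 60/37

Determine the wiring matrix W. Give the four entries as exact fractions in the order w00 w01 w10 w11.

-1/2 0 0 1

obs A: pose=(-1,-1,S) → sL=10/3, sR=15/2, mL=-5/3, mR=15/2
obs B: pose=(2,-6,S) → sL=60/53, sR=60/37, mL=-30/53, mR=60/37
sensor matrix S = [[10/3, 15/2], [60/53, 60/37]]; det S = -6050/1961
solve [mL_A; mL_B] = S·[w00; w01] and [mR_A; mR_B] = S·[w10; w11]:
  w00 = -1/2, w01 = 0, w10 = 0, w11 = 1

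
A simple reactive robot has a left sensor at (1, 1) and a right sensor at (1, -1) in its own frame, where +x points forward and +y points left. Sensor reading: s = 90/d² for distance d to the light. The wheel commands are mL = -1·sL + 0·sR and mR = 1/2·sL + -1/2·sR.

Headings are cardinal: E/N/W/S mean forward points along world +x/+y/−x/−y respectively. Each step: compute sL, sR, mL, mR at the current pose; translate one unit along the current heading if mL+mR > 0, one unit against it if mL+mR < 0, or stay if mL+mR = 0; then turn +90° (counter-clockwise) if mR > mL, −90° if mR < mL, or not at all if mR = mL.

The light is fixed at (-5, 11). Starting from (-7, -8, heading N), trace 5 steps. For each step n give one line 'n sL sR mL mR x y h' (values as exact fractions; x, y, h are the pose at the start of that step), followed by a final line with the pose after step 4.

0 10/37 18/65 -10/37 -8/2405 -7 -8 N
1 1/5 9/37 -1/5 -4/185 -7 -9 W
2 10/49 18/89 -10/49 4/4361 -6 -9 S
3 5/18 9/40 -5/18 19/720 -6 -8 E
4 10/37 18/65 -10/37 -8/2405 -7 -8 N
final -7 -9 W

n=0: pose=(-7,-8,N); sL=10/37, sR=18/65; mL=-10/37, mR=-8/2405; mL+mR=-658/2405 → advance -1; mR−mL=642/2405 → turn +1·90°
n=1: pose=(-7,-9,W); sL=1/5, sR=9/37; mL=-1/5, mR=-4/185; mL+mR=-41/185 → advance -1; mR−mL=33/185 → turn +1·90°
n=2: pose=(-6,-9,S); sL=10/49, sR=18/89; mL=-10/49, mR=4/4361; mL+mR=-886/4361 → advance -1; mR−mL=894/4361 → turn +1·90°
n=3: pose=(-6,-8,E); sL=5/18, sR=9/40; mL=-5/18, mR=19/720; mL+mR=-181/720 → advance -1; mR−mL=73/240 → turn +1·90°
n=4: pose=(-7,-8,N); sL=10/37, sR=18/65; mL=-10/37, mR=-8/2405; mL+mR=-658/2405 → advance -1; mR−mL=642/2405 → turn +1·90°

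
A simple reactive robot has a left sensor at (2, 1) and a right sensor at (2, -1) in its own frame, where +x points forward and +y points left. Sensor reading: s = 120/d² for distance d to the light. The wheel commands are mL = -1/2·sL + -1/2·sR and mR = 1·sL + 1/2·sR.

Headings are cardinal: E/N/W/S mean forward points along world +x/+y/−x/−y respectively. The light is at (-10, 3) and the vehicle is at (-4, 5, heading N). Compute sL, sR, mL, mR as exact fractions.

120/41 24/13 -1272/533 2052/533

left sensor world pos  = (-5, 7); dL² = 41
right sensor world pos = (-3, 7); dR² = 65
sL = 120/41 = 120/41
sR = 120/65 = 24/13
mL = -1/2·sL + -1/2·sR = -1272/533
mR = 1·sL + 1/2·sR = 2052/533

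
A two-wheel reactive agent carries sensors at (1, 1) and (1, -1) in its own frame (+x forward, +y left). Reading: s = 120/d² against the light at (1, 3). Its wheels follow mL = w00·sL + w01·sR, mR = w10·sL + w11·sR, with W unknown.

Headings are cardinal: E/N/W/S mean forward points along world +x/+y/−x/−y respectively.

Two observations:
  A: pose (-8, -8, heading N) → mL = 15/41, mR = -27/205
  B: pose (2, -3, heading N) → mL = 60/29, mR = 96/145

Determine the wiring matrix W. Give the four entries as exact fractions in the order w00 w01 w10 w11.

0 1/2 1 -1

obs A: pose=(-8,-8,N) → sL=3/5, sR=30/41, mL=15/41, mR=-27/205
obs B: pose=(2,-3,N) → sL=24/5, sR=120/29, mL=60/29, mR=96/145
sensor matrix S = [[3/5, 30/41], [24/5, 120/29]]; det S = -1224/1189
solve [mL_A; mL_B] = S·[w00; w01] and [mR_A; mR_B] = S·[w10; w11]:
  w00 = 0, w01 = 1/2, w10 = 1, w11 = -1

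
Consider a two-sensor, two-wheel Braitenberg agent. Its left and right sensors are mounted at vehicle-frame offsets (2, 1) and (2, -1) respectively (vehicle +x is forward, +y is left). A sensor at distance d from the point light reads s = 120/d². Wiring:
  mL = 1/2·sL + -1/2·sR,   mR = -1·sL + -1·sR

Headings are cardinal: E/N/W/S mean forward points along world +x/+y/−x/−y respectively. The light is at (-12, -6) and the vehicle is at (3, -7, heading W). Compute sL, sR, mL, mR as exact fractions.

left sensor world pos  = (1, -8); dL² = 173
right sensor world pos = (1, -6); dR² = 169
sL = 120/173 = 120/173
sR = 120/169 = 120/169
mL = 1/2·sL + -1/2·sR = -240/29237
mR = -1·sL + -1·sR = -41040/29237

120/173 120/169 -240/29237 -41040/29237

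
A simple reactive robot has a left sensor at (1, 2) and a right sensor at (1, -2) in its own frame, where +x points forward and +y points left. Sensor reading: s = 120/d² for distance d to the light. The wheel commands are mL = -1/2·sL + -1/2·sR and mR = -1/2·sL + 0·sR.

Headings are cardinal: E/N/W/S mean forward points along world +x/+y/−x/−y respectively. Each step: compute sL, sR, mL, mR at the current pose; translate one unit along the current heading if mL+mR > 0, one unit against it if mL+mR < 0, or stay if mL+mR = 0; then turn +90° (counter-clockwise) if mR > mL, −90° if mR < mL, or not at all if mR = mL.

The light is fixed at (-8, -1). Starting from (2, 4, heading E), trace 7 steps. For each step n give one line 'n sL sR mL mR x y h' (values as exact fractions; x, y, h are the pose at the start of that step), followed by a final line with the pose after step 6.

0 12/17 12/13 -180/221 -6/17 2 4 E
1 24/17 120/157 -2904/2669 -12/17 1 4 N
2 30/17 6/5 -126/85 -15/17 1 3 W
3 40/51 120/73 -4520/3723 -20/51 2 3 S
4 12/17 12/13 -180/221 -6/17 2 4 E
5 24/17 120/157 -2904/2669 -12/17 1 4 N
6 30/17 6/5 -126/85 -15/17 1 3 W
final 2 3 S

n=0: pose=(2,4,E); sL=12/17, sR=12/13; mL=-180/221, mR=-6/17; mL+mR=-258/221 → advance -1; mR−mL=6/13 → turn +1·90°
n=1: pose=(1,4,N); sL=24/17, sR=120/157; mL=-2904/2669, mR=-12/17; mL+mR=-4788/2669 → advance -1; mR−mL=60/157 → turn +1·90°
n=2: pose=(1,3,W); sL=30/17, sR=6/5; mL=-126/85, mR=-15/17; mL+mR=-201/85 → advance -1; mR−mL=3/5 → turn +1·90°
n=3: pose=(2,3,S); sL=40/51, sR=120/73; mL=-4520/3723, mR=-20/51; mL+mR=-5980/3723 → advance -1; mR−mL=60/73 → turn +1·90°
n=4: pose=(2,4,E); sL=12/17, sR=12/13; mL=-180/221, mR=-6/17; mL+mR=-258/221 → advance -1; mR−mL=6/13 → turn +1·90°
n=5: pose=(1,4,N); sL=24/17, sR=120/157; mL=-2904/2669, mR=-12/17; mL+mR=-4788/2669 → advance -1; mR−mL=60/157 → turn +1·90°
n=6: pose=(1,3,W); sL=30/17, sR=6/5; mL=-126/85, mR=-15/17; mL+mR=-201/85 → advance -1; mR−mL=3/5 → turn +1·90°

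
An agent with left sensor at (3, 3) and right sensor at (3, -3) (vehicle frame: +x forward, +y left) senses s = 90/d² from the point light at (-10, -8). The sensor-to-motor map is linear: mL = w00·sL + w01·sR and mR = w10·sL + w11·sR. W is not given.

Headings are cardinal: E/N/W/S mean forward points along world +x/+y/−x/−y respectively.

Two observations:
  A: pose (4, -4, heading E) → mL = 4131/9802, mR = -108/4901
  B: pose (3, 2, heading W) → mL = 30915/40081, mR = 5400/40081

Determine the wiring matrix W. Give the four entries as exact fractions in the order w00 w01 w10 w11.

obs A: pose=(4,-4,E) → sL=45/169, sR=9/29, mL=4131/9802, mR=-108/4901
obs B: pose=(3,2,W) → sL=90/149, sR=90/269, mL=30915/40081, mR=5400/40081
sensor matrix S = [[45/169, 9/29], [90/149, 90/269]]; det S = -19323360/196436981
solve [mL_A; mL_B] = S·[w00; w01] and [mR_A; mR_B] = S·[w10; w11]:
  w00 = 1, w01 = 1/2, w10 = 1/2, w11 = -1/2

1 1/2 1/2 -1/2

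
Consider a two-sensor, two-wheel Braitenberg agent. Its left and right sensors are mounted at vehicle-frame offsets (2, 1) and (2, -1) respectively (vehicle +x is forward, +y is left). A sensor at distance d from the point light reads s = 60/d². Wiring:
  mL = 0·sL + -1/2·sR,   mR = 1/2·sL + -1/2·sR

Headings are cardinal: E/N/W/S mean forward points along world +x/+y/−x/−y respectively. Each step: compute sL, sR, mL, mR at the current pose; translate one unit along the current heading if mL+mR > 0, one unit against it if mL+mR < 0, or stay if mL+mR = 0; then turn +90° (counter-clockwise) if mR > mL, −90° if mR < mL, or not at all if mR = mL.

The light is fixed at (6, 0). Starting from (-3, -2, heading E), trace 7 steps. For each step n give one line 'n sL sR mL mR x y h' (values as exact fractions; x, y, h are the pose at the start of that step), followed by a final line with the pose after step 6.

n=0: pose=(-3,-2,E); sL=6/5, sR=30/29; mL=-15/29, mR=12/145; mL+mR=-63/145 → advance -1; mR−mL=3/5 → turn +1·90°
n=1: pose=(-4,-2,N); sL=60/121, sR=20/27; mL=-10/27, mR=-400/3267; mL+mR=-1610/3267 → advance -1; mR−mL=30/121 → turn +1·90°
n=2: pose=(-4,-3,W); sL=3/8, sR=15/37; mL=-15/74, mR=-9/592; mL+mR=-129/592 → advance -1; mR−mL=3/16 → turn +1·90°
n=3: pose=(-3,-3,S); sL=60/89, sR=12/25; mL=-6/25, mR=216/2225; mL+mR=-318/2225 → advance -1; mR−mL=30/89 → turn +1·90°
n=4: pose=(-3,-2,E); sL=6/5, sR=30/29; mL=-15/29, mR=12/145; mL+mR=-63/145 → advance -1; mR−mL=3/5 → turn +1·90°
n=5: pose=(-4,-2,N); sL=60/121, sR=20/27; mL=-10/27, mR=-400/3267; mL+mR=-1610/3267 → advance -1; mR−mL=30/121 → turn +1·90°
n=6: pose=(-4,-3,W); sL=3/8, sR=15/37; mL=-15/74, mR=-9/592; mL+mR=-129/592 → advance -1; mR−mL=3/16 → turn +1·90°

0 6/5 30/29 -15/29 12/145 -3 -2 E
1 60/121 20/27 -10/27 -400/3267 -4 -2 N
2 3/8 15/37 -15/74 -9/592 -4 -3 W
3 60/89 12/25 -6/25 216/2225 -3 -3 S
4 6/5 30/29 -15/29 12/145 -3 -2 E
5 60/121 20/27 -10/27 -400/3267 -4 -2 N
6 3/8 15/37 -15/74 -9/592 -4 -3 W
final -3 -3 S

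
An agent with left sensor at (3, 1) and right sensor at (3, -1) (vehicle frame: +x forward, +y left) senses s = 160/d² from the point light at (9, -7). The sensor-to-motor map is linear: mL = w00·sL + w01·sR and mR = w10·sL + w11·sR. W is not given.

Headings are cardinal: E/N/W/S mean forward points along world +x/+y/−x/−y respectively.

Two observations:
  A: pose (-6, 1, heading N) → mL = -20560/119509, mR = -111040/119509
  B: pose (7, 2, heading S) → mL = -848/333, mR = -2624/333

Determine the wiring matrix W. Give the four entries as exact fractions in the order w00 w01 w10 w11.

-1 1/2 -1 -1

obs A: pose=(-6,1,N) → sL=160/377, sR=160/317, mL=-20560/119509, mR=-111040/119509
obs B: pose=(7,2,S) → sL=160/37, sR=32/9, mL=-848/333, mR=-2624/333
sensor matrix S = [[160/377, 160/317], [160/37, 32/9]]; det S = -26808320/39796497
solve [mL_A; mL_B] = S·[w00; w01] and [mR_A; mR_B] = S·[w10; w11]:
  w00 = -1, w01 = 1/2, w10 = -1, w11 = -1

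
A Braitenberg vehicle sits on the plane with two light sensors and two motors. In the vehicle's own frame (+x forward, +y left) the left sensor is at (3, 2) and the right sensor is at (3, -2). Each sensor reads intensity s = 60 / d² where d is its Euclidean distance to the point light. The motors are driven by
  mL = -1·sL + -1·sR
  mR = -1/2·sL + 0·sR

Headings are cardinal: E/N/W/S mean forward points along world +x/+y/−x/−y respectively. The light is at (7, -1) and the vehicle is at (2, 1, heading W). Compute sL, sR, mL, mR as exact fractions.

left sensor world pos  = (-1, -1); dL² = 64
right sensor world pos = (-1, 3); dR² = 80
sL = 60/64 = 15/16
sR = 60/80 = 3/4
mL = -1·sL + -1·sR = -27/16
mR = -1/2·sL + 0·sR = -15/32

15/16 3/4 -27/16 -15/32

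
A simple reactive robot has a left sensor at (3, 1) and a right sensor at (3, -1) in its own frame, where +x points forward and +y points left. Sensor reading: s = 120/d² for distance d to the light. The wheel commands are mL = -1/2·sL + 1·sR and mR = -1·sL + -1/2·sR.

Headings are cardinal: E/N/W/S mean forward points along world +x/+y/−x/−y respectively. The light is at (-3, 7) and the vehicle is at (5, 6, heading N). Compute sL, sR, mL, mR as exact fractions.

left sensor world pos  = (4, 9); dL² = 53
right sensor world pos = (6, 9); dR² = 85
sL = 120/53 = 120/53
sR = 120/85 = 24/17
mL = -1/2·sL + 1·sR = 252/901
mR = -1·sL + -1/2·sR = -2676/901

120/53 24/17 252/901 -2676/901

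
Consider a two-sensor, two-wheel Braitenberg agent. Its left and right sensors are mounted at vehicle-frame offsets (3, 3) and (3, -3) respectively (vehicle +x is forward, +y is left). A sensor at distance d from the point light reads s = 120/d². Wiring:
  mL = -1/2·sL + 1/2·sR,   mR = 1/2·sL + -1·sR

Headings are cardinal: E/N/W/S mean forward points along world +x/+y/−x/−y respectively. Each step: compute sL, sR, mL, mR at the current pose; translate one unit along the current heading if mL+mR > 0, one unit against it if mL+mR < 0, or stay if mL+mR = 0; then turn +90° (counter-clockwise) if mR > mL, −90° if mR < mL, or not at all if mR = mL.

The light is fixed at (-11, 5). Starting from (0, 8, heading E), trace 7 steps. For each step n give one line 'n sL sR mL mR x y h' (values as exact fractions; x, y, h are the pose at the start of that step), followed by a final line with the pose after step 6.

n=0: pose=(0,8,E); sL=15/29, sR=30/49; mL=135/2842, mR=-1005/2842; mL+mR=-15/49 → advance -1; mR−mL=-570/1421 → turn -1·90°
n=1: pose=(-1,8,S); sL=120/169, sR=120/49; mL=7200/8281, mR=-17340/8281; mL+mR=-60/49 → advance -1; mR−mL=-24540/8281 → turn -1·90°
n=2: pose=(-1,9,W); sL=12/5, sR=60/49; mL=-144/245, mR=-6/245; mL+mR=-30/49 → advance -1; mR−mL=138/245 → turn +1·90°
n=3: pose=(0,9,S); sL=120/197, sR=24/13; mL=1584/2561, mR=-3948/2561; mL+mR=-12/13 → advance -1; mR−mL=-5532/2561 → turn -1·90°
n=4: pose=(0,10,W); sL=30/17, sR=15/16; mL=-225/544, mR=-15/272; mL+mR=-15/32 → advance -1; mR−mL=195/544 → turn +1·90°
n=5: pose=(1,10,S); sL=120/229, sR=24/17; mL=1728/3893, mR=-4476/3893; mL+mR=-12/17 → advance -1; mR−mL=-6204/3893 → turn -1·90°
n=6: pose=(1,11,W); sL=4/3, sR=20/27; mL=-8/27, mR=-2/27; mL+mR=-10/27 → advance -1; mR−mL=2/9 → turn +1·90°

0 15/29 30/49 135/2842 -1005/2842 0 8 E
1 120/169 120/49 7200/8281 -17340/8281 -1 8 S
2 12/5 60/49 -144/245 -6/245 -1 9 W
3 120/197 24/13 1584/2561 -3948/2561 0 9 S
4 30/17 15/16 -225/544 -15/272 0 10 W
5 120/229 24/17 1728/3893 -4476/3893 1 10 S
6 4/3 20/27 -8/27 -2/27 1 11 W
final 2 11 S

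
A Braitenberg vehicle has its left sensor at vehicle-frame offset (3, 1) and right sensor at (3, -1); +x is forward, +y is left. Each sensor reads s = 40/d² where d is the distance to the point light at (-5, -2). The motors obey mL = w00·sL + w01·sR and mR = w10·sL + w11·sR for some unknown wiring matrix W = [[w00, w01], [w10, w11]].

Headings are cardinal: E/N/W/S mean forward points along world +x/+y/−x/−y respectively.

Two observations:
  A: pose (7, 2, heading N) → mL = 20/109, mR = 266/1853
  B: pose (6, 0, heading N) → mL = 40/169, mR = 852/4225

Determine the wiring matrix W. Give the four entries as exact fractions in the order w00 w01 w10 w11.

obs A: pose=(7,2,N) → sL=4/17, sR=20/109, mL=20/109, mR=266/1853
obs B: pose=(6,0,N) → sL=8/25, sR=40/169, mL=40/169, mR=852/4225
sensor matrix S = [[4/17, 20/109], [8/25, 40/169]]; det S = -4736/1565785
solve [mL_A; mL_B] = S·[w00; w01] and [mR_A; mR_B] = S·[w10; w11]:
  w00 = 0, w01 = 1, w10 = 1, w11 = -1/2

0 1 1 -1/2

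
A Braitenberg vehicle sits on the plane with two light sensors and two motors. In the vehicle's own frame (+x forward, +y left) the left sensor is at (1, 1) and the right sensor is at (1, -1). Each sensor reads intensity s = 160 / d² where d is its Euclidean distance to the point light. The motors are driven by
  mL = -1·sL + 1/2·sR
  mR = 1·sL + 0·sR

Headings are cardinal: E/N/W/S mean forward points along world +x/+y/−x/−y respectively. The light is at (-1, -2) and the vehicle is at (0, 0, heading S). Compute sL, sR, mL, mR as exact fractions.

left sensor world pos  = (1, -1); dL² = 5
right sensor world pos = (-1, -1); dR² = 1
sL = 160/5 = 32
sR = 160/1 = 160
mL = -1·sL + 1/2·sR = 48
mR = 1·sL + 0·sR = 32

32 160 48 32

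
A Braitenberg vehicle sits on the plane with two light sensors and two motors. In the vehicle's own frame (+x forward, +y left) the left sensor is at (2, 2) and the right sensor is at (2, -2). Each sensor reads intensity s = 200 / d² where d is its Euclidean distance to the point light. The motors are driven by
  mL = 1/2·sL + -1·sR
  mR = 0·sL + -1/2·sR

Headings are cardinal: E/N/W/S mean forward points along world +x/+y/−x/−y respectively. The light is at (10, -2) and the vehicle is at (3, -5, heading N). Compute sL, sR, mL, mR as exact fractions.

left sensor world pos  = (1, -3); dL² = 82
right sensor world pos = (5, -3); dR² = 26
sL = 200/82 = 100/41
sR = 200/26 = 100/13
mL = 1/2·sL + -1·sR = -3450/533
mR = 0·sL + -1/2·sR = -50/13

100/41 100/13 -3450/533 -50/13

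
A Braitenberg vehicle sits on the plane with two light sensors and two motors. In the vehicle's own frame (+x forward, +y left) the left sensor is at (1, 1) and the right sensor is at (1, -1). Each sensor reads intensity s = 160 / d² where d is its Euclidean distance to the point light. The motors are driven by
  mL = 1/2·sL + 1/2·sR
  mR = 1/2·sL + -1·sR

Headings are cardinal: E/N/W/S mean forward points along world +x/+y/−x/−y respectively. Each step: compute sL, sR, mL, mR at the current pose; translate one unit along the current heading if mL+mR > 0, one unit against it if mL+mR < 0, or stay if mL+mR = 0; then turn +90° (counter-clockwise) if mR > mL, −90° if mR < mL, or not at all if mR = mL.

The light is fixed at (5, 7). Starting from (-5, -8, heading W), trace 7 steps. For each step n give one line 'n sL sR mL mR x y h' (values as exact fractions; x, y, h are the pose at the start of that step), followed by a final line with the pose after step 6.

0 160/377 160/317 55520/119509 -34960/119509 -5 -8 W
1 8/17 20/37 318/629 -192/629 -6 -8 N
2 160/269 32/65 9504/17485 -3408/17485 -6 -7 E
3 80/153 80/173 13040/26469 -5320/26469 -5 -7 S
4 160/377 160/317 55520/119509 -34960/119509 -5 -8 W
5 8/17 20/37 318/629 -192/629 -6 -8 N
6 160/269 32/65 9504/17485 -3408/17485 -6 -7 E
final -5 -7 S

n=0: pose=(-5,-8,W); sL=160/377, sR=160/317; mL=55520/119509, mR=-34960/119509; mL+mR=20560/119509 → advance +1; mR−mL=-240/317 → turn -1·90°
n=1: pose=(-6,-8,N); sL=8/17, sR=20/37; mL=318/629, mR=-192/629; mL+mR=126/629 → advance +1; mR−mL=-30/37 → turn -1·90°
n=2: pose=(-6,-7,E); sL=160/269, sR=32/65; mL=9504/17485, mR=-3408/17485; mL+mR=6096/17485 → advance +1; mR−mL=-48/65 → turn -1·90°
n=3: pose=(-5,-7,S); sL=80/153, sR=80/173; mL=13040/26469, mR=-5320/26469; mL+mR=7720/26469 → advance +1; mR−mL=-120/173 → turn -1·90°
n=4: pose=(-5,-8,W); sL=160/377, sR=160/317; mL=55520/119509, mR=-34960/119509; mL+mR=20560/119509 → advance +1; mR−mL=-240/317 → turn -1·90°
n=5: pose=(-6,-8,N); sL=8/17, sR=20/37; mL=318/629, mR=-192/629; mL+mR=126/629 → advance +1; mR−mL=-30/37 → turn -1·90°
n=6: pose=(-6,-7,E); sL=160/269, sR=32/65; mL=9504/17485, mR=-3408/17485; mL+mR=6096/17485 → advance +1; mR−mL=-48/65 → turn -1·90°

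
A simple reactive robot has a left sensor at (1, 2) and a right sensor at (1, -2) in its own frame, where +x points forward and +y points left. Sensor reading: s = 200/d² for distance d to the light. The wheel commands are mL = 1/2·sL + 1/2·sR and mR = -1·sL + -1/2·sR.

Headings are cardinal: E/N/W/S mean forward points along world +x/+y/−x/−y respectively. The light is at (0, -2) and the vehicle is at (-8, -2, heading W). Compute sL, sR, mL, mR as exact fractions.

left sensor world pos  = (-9, -4); dL² = 85
right sensor world pos = (-9, 0); dR² = 85
sL = 200/85 = 40/17
sR = 200/85 = 40/17
mL = 1/2·sL + 1/2·sR = 40/17
mR = -1·sL + -1/2·sR = -60/17

40/17 40/17 40/17 -60/17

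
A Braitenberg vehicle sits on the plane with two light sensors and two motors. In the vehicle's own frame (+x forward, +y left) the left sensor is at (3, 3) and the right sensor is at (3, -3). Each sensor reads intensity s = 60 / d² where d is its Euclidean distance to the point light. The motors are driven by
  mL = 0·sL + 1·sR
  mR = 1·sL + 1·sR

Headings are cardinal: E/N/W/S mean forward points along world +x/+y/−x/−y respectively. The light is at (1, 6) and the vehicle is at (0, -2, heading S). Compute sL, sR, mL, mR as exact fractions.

left sensor world pos  = (3, -5); dL² = 125
right sensor world pos = (-3, -5); dR² = 137
sL = 60/125 = 12/25
sR = 60/137 = 60/137
mL = 0·sL + 1·sR = 60/137
mR = 1·sL + 1·sR = 3144/3425

12/25 60/137 60/137 3144/3425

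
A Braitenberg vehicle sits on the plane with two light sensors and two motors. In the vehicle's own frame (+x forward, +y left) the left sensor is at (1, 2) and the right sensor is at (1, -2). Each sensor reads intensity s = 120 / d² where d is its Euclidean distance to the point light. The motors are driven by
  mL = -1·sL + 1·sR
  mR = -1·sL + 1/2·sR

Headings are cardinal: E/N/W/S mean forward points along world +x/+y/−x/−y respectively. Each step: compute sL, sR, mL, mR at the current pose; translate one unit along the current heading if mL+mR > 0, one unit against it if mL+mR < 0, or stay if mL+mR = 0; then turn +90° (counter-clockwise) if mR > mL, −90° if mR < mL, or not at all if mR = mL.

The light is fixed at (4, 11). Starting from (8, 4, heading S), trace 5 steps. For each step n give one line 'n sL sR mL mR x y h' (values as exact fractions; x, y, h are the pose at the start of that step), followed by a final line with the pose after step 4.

n=0: pose=(8,4,S); sL=6/5, sR=30/17; mL=48/85, mR=-27/85; mL+mR=21/85 → advance +1; mR−mL=-15/17 → turn -1·90°
n=1: pose=(8,3,W); sL=120/109, sR=8/3; mL=512/327, mR=76/327; mL+mR=196/109 → advance +1; mR−mL=-4/3 → turn -1·90°
n=2: pose=(7,3,N); sL=12/5, sR=60/37; mL=-144/185, mR=-294/185; mL+mR=-438/185 → advance -1; mR−mL=-30/37 → turn -1·90°
n=3: pose=(7,2,E); sL=24/13, sR=120/137; mL=-1728/1781, mR=-2508/1781; mL+mR=-4236/1781 → advance -1; mR−mL=-60/137 → turn -1·90°
n=4: pose=(6,2,S); sL=30/29, sR=6/5; mL=24/145, mR=-63/145; mL+mR=-39/145 → advance -1; mR−mL=-3/5 → turn -1·90°

0 6/5 30/17 48/85 -27/85 8 4 S
1 120/109 8/3 512/327 76/327 8 3 W
2 12/5 60/37 -144/185 -294/185 7 3 N
3 24/13 120/137 -1728/1781 -2508/1781 7 2 E
4 30/29 6/5 24/145 -63/145 6 2 S
final 6 3 W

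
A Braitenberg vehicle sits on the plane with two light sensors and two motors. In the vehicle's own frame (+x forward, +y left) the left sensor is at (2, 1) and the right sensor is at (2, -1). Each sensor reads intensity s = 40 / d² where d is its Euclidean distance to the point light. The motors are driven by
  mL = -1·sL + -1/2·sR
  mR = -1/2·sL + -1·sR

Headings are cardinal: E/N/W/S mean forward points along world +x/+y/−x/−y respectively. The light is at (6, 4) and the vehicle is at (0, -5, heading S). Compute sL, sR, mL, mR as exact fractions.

20/73 4/17 -486/1241 -462/1241

left sensor world pos  = (1, -7); dL² = 146
right sensor world pos = (-1, -7); dR² = 170
sL = 40/146 = 20/73
sR = 40/170 = 4/17
mL = -1·sL + -1/2·sR = -486/1241
mR = -1/2·sL + -1·sR = -462/1241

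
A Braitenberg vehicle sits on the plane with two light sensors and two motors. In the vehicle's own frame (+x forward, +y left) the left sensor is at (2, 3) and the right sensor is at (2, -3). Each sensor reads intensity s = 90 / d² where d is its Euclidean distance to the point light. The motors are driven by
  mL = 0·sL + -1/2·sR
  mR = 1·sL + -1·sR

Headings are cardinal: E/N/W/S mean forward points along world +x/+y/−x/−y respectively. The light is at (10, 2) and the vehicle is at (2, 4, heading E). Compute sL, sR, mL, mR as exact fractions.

left sensor world pos  = (4, 7); dL² = 61
right sensor world pos = (4, 1); dR² = 37
sL = 90/61 = 90/61
sR = 90/37 = 90/37
mL = 0·sL + -1/2·sR = -45/37
mR = 1·sL + -1·sR = -2160/2257

90/61 90/37 -45/37 -2160/2257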